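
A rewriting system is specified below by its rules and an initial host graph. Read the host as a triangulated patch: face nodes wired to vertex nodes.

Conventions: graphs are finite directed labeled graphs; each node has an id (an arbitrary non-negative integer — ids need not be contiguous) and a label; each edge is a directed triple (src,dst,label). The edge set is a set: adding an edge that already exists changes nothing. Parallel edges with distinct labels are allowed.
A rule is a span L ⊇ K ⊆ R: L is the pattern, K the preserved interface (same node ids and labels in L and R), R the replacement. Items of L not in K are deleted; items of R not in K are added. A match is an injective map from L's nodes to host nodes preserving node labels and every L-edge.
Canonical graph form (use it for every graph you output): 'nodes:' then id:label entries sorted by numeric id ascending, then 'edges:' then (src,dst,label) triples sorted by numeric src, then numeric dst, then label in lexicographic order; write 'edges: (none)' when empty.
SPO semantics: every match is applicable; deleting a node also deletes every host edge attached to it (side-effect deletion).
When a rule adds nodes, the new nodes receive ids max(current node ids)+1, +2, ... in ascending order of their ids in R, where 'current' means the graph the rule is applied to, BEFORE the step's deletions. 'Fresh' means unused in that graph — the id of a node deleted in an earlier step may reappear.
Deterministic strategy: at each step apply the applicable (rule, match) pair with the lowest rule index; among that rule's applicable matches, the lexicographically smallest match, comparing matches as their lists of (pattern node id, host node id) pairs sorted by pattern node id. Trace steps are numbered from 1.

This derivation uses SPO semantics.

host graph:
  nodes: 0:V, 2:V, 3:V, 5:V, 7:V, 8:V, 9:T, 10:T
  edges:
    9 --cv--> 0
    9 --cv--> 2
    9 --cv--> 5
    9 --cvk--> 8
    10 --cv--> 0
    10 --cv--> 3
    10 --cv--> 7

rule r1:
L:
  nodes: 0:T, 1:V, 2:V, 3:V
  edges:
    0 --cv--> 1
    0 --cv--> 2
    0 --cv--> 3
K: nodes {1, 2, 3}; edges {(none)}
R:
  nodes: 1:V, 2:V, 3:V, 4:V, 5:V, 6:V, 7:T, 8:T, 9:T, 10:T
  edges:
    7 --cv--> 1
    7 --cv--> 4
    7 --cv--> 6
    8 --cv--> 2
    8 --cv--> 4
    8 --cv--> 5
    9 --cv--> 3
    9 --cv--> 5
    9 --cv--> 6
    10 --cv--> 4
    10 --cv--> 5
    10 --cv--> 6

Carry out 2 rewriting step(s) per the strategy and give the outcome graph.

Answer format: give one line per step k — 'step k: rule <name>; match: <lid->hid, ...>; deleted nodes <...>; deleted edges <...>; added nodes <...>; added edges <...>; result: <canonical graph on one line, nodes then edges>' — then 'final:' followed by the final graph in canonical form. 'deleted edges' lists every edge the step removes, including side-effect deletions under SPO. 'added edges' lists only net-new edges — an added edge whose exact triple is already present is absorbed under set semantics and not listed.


step 1: rule r1; match: 0->9, 1->0, 2->2, 3->5; deleted nodes 9; deleted edges (9,0,cv); (9,2,cv); (9,5,cv); (9,8,cvk); added nodes 11, 12, 13, 14, 15, 16, 17; added edges (14,0,cv); (14,11,cv); (14,13,cv); (15,2,cv); (15,11,cv); (15,12,cv); (16,5,cv); (16,12,cv); (16,13,cv); (17,11,cv); (17,12,cv); (17,13,cv); result: nodes: 0:V, 2:V, 3:V, 5:V, 7:V, 8:V, 10:T, 11:V, 12:V, 13:V, 14:T, 15:T, 16:T, 17:T edges: (10,0,cv); (10,3,cv); (10,7,cv); (14,0,cv); (14,11,cv); (14,13,cv); (15,2,cv); (15,11,cv); (15,12,cv); (16,5,cv); (16,12,cv); (16,13,cv); (17,11,cv); (17,12,cv); (17,13,cv)
step 2: rule r1; match: 0->10, 1->0, 2->3, 3->7; deleted nodes 10; deleted edges (10,0,cv); (10,3,cv); (10,7,cv); added nodes 18, 19, 20, 21, 22, 23, 24; added edges (21,0,cv); (21,18,cv); (21,20,cv); (22,3,cv); (22,18,cv); (22,19,cv); (23,7,cv); (23,19,cv); (23,20,cv); (24,18,cv); (24,19,cv); (24,20,cv); result: nodes: 0:V, 2:V, 3:V, 5:V, 7:V, 8:V, 11:V, 12:V, 13:V, 14:T, 15:T, 16:T, 17:T, 18:V, 19:V, 20:V, 21:T, 22:T, 23:T, 24:T edges: (14,0,cv); (14,11,cv); (14,13,cv); (15,2,cv); (15,11,cv); (15,12,cv); (16,5,cv); (16,12,cv); (16,13,cv); (17,11,cv); (17,12,cv); (17,13,cv); (21,0,cv); (21,18,cv); (21,20,cv); (22,3,cv); (22,18,cv); (22,19,cv); (23,7,cv); (23,19,cv); (23,20,cv); (24,18,cv); (24,19,cv); (24,20,cv)
final:
nodes: 0:V, 2:V, 3:V, 5:V, 7:V, 8:V, 11:V, 12:V, 13:V, 14:T, 15:T, 16:T, 17:T, 18:V, 19:V, 20:V, 21:T, 22:T, 23:T, 24:T
edges: (14,0,cv); (14,11,cv); (14,13,cv); (15,2,cv); (15,11,cv); (15,12,cv); (16,5,cv); (16,12,cv); (16,13,cv); (17,11,cv); (17,12,cv); (17,13,cv); (21,0,cv); (21,18,cv); (21,20,cv); (22,3,cv); (22,18,cv); (22,19,cv); (23,7,cv); (23,19,cv); (23,20,cv); (24,18,cv); (24,19,cv); (24,20,cv)


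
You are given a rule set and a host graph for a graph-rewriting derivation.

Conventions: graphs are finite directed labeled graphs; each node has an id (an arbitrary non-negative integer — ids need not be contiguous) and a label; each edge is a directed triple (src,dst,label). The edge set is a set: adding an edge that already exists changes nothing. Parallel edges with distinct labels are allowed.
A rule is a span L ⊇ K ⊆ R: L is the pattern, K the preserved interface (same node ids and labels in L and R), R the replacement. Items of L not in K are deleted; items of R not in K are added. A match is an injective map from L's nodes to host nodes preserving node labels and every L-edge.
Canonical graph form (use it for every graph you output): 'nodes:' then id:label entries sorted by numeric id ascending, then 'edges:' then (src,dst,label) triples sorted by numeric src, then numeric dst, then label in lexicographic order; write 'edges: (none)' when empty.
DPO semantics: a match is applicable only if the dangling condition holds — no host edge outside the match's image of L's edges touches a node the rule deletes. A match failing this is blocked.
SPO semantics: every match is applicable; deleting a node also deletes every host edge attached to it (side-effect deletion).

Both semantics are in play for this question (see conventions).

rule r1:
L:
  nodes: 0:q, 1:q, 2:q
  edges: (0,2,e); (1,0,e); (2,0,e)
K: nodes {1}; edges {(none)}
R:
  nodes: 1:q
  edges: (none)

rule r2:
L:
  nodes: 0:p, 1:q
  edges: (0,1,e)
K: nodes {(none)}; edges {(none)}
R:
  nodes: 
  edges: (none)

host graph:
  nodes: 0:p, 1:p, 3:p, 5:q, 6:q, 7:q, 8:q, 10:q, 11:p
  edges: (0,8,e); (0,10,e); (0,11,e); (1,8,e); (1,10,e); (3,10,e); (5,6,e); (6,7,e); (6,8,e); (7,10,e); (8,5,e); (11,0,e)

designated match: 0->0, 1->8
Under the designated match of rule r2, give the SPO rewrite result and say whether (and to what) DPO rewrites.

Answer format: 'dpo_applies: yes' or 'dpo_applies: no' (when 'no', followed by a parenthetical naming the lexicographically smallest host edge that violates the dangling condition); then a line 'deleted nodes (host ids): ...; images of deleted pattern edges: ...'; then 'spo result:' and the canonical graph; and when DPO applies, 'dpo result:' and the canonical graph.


dpo_applies: no
(the rule deletes node 0, which keeps host edge (0,10,e) outside the match image — the dangling condition fails, DPO blocks; SPO proceeds and side-deletes such edges)
deleted nodes (host ids): 0, 8; images of deleted pattern edges: (0,8,e)
spo result:
nodes: 1:p, 3:p, 5:q, 6:q, 7:q, 10:q, 11:p
edges: (1,10,e); (3,10,e); (5,6,e); (6,7,e); (7,10,e)


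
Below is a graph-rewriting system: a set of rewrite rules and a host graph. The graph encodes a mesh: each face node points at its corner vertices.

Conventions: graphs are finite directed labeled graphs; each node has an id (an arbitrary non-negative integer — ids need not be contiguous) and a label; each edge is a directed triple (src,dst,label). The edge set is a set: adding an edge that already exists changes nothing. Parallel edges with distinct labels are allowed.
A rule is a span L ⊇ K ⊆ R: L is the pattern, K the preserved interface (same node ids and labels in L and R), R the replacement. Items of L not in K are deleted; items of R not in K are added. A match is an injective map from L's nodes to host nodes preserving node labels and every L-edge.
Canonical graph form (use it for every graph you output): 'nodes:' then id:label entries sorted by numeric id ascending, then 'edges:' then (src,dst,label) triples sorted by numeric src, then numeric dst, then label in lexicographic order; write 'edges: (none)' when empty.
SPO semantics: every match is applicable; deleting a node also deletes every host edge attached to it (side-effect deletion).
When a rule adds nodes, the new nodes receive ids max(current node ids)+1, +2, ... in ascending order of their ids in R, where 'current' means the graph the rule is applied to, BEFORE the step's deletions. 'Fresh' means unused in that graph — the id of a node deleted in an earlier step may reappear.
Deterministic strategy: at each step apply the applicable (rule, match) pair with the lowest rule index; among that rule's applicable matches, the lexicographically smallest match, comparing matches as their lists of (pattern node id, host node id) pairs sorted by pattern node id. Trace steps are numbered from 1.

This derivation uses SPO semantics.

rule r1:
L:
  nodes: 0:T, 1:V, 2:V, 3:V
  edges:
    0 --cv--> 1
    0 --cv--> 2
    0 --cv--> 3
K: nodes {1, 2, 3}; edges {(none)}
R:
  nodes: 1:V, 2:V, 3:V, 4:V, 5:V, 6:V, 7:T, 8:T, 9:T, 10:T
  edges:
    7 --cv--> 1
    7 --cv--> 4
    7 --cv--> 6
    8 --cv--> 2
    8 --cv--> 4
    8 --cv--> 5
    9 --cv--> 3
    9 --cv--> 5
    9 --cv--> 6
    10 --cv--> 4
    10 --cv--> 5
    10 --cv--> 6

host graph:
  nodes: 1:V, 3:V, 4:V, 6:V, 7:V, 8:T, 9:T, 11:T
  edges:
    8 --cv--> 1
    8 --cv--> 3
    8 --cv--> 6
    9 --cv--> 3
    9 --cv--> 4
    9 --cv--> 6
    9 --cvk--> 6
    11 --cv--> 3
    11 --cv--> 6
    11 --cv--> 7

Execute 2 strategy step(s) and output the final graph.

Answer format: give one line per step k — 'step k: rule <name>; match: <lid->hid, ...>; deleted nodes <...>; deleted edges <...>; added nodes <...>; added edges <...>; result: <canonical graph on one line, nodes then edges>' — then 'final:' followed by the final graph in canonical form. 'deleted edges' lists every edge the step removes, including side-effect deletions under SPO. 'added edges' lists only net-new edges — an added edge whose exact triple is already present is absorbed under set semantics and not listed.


step 1: rule r1; match: 0->8, 1->1, 2->3, 3->6; deleted nodes 8; deleted edges (8,1,cv); (8,3,cv); (8,6,cv); added nodes 12, 13, 14, 15, 16, 17, 18; added edges (15,1,cv); (15,12,cv); (15,14,cv); (16,3,cv); (16,12,cv); (16,13,cv); (17,6,cv); (17,13,cv); (17,14,cv); (18,12,cv); (18,13,cv); (18,14,cv); result: nodes: 1:V, 3:V, 4:V, 6:V, 7:V, 9:T, 11:T, 12:V, 13:V, 14:V, 15:T, 16:T, 17:T, 18:T edges: (9,3,cv); (9,4,cv); (9,6,cv); (9,6,cvk); (11,3,cv); (11,6,cv); (11,7,cv); (15,1,cv); (15,12,cv); (15,14,cv); (16,3,cv); (16,12,cv); (16,13,cv); (17,6,cv); (17,13,cv); (17,14,cv); (18,12,cv); (18,13,cv); (18,14,cv)
step 2: rule r1; match: 0->9, 1->3, 2->4, 3->6; deleted nodes 9; deleted edges (9,3,cv); (9,4,cv); (9,6,cv); (9,6,cvk); added nodes 19, 20, 21, 22, 23, 24, 25; added edges (22,3,cv); (22,19,cv); (22,21,cv); (23,4,cv); (23,19,cv); (23,20,cv); (24,6,cv); (24,20,cv); (24,21,cv); (25,19,cv); (25,20,cv); (25,21,cv); result: nodes: 1:V, 3:V, 4:V, 6:V, 7:V, 11:T, 12:V, 13:V, 14:V, 15:T, 16:T, 17:T, 18:T, 19:V, 20:V, 21:V, 22:T, 23:T, 24:T, 25:T edges: (11,3,cv); (11,6,cv); (11,7,cv); (15,1,cv); (15,12,cv); (15,14,cv); (16,3,cv); (16,12,cv); (16,13,cv); (17,6,cv); (17,13,cv); (17,14,cv); (18,12,cv); (18,13,cv); (18,14,cv); (22,3,cv); (22,19,cv); (22,21,cv); (23,4,cv); (23,19,cv); (23,20,cv); (24,6,cv); (24,20,cv); (24,21,cv); (25,19,cv); (25,20,cv); (25,21,cv)
final:
nodes: 1:V, 3:V, 4:V, 6:V, 7:V, 11:T, 12:V, 13:V, 14:V, 15:T, 16:T, 17:T, 18:T, 19:V, 20:V, 21:V, 22:T, 23:T, 24:T, 25:T
edges: (11,3,cv); (11,6,cv); (11,7,cv); (15,1,cv); (15,12,cv); (15,14,cv); (16,3,cv); (16,12,cv); (16,13,cv); (17,6,cv); (17,13,cv); (17,14,cv); (18,12,cv); (18,13,cv); (18,14,cv); (22,3,cv); (22,19,cv); (22,21,cv); (23,4,cv); (23,19,cv); (23,20,cv); (24,6,cv); (24,20,cv); (24,21,cv); (25,19,cv); (25,20,cv); (25,21,cv)


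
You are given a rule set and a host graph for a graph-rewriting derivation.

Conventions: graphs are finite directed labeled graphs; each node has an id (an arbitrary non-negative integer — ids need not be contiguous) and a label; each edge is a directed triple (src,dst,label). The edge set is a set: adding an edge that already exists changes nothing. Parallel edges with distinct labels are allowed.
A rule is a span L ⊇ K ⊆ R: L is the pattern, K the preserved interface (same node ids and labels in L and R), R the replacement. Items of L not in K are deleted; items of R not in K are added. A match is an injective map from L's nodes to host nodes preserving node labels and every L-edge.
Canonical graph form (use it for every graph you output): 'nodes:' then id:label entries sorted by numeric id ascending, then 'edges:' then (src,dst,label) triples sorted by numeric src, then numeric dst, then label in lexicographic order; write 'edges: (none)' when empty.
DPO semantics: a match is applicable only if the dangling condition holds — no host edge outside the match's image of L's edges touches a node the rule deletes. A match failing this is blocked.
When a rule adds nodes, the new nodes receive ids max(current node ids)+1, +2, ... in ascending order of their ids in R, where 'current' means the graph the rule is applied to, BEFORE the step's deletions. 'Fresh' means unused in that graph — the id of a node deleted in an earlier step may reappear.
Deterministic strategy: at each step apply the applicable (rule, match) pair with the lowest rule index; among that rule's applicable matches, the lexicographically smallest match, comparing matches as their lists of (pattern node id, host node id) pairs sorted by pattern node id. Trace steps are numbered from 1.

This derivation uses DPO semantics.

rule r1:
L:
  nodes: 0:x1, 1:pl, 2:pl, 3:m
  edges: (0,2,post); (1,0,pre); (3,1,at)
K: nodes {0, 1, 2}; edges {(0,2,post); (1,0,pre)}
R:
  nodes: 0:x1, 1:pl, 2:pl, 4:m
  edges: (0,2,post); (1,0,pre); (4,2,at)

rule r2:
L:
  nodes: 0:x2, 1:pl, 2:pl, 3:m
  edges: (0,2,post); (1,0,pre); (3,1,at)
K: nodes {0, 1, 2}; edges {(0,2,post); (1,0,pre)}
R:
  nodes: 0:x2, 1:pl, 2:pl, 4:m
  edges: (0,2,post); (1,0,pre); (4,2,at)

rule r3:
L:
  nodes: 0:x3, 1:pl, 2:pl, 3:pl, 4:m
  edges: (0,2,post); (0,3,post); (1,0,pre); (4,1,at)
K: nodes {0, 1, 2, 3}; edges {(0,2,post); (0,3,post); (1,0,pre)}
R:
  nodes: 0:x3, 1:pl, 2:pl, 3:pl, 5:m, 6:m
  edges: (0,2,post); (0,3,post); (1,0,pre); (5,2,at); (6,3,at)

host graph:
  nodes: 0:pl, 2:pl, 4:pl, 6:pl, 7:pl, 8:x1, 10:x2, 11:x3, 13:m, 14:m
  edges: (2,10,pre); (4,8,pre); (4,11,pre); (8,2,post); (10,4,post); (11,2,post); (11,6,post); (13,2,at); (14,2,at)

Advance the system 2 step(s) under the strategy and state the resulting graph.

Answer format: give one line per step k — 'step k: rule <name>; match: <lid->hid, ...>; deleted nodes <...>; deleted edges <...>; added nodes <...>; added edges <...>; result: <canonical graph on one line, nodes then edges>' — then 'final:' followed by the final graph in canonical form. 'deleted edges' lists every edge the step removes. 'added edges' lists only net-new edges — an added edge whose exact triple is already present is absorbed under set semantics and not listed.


step 1: rule r2; match: 0->10, 1->2, 2->4, 3->13; deleted nodes 13; deleted edges (13,2,at); added nodes 15; added edges (15,4,at); result: nodes: 0:pl, 2:pl, 4:pl, 6:pl, 7:pl, 8:x1, 10:x2, 11:x3, 14:m, 15:m edges: (2,10,pre); (4,8,pre); (4,11,pre); (8,2,post); (10,4,post); (11,2,post); (11,6,post); (14,2,at); (15,4,at)
step 2: rule r1; match: 0->8, 1->4, 2->2, 3->15; deleted nodes 15; deleted edges (15,4,at); added nodes 16; added edges (16,2,at); result: nodes: 0:pl, 2:pl, 4:pl, 6:pl, 7:pl, 8:x1, 10:x2, 11:x3, 14:m, 16:m edges: (2,10,pre); (4,8,pre); (4,11,pre); (8,2,post); (10,4,post); (11,2,post); (11,6,post); (14,2,at); (16,2,at)
final:
nodes: 0:pl, 2:pl, 4:pl, 6:pl, 7:pl, 8:x1, 10:x2, 11:x3, 14:m, 16:m
edges: (2,10,pre); (4,8,pre); (4,11,pre); (8,2,post); (10,4,post); (11,2,post); (11,6,post); (14,2,at); (16,2,at)


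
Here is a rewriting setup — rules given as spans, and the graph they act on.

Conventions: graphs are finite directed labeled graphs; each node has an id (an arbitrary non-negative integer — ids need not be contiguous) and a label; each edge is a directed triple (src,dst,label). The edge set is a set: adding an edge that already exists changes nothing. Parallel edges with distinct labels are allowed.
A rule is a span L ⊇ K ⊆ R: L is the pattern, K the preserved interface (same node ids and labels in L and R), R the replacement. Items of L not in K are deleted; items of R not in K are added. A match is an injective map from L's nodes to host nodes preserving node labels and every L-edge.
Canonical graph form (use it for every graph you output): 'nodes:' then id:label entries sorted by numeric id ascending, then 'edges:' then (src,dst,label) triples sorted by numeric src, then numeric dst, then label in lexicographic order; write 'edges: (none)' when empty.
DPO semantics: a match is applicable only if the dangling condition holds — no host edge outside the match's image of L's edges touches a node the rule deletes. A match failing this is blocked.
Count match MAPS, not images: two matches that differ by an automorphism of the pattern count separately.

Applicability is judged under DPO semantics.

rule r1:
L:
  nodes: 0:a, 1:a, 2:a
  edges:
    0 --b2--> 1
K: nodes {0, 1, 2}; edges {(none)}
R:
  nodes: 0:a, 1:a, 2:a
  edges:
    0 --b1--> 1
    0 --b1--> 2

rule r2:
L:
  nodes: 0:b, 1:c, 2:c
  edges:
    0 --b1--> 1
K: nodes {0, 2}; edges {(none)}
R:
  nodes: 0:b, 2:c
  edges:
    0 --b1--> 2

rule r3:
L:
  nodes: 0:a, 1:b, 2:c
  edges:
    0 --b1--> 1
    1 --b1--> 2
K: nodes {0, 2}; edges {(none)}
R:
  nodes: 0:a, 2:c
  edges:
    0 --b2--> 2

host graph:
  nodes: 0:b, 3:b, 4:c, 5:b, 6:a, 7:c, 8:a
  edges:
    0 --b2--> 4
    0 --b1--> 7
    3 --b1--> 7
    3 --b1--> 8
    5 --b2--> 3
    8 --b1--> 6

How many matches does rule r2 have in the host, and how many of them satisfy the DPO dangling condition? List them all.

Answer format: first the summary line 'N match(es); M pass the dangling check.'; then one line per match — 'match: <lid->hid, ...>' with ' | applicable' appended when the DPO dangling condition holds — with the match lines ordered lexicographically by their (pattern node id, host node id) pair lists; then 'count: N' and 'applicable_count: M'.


2 match(es); 0 pass the dangling check.
match: 0->0, 1->7, 2->4
match: 0->3, 1->7, 2->4
count: 2
applicable_count: 0


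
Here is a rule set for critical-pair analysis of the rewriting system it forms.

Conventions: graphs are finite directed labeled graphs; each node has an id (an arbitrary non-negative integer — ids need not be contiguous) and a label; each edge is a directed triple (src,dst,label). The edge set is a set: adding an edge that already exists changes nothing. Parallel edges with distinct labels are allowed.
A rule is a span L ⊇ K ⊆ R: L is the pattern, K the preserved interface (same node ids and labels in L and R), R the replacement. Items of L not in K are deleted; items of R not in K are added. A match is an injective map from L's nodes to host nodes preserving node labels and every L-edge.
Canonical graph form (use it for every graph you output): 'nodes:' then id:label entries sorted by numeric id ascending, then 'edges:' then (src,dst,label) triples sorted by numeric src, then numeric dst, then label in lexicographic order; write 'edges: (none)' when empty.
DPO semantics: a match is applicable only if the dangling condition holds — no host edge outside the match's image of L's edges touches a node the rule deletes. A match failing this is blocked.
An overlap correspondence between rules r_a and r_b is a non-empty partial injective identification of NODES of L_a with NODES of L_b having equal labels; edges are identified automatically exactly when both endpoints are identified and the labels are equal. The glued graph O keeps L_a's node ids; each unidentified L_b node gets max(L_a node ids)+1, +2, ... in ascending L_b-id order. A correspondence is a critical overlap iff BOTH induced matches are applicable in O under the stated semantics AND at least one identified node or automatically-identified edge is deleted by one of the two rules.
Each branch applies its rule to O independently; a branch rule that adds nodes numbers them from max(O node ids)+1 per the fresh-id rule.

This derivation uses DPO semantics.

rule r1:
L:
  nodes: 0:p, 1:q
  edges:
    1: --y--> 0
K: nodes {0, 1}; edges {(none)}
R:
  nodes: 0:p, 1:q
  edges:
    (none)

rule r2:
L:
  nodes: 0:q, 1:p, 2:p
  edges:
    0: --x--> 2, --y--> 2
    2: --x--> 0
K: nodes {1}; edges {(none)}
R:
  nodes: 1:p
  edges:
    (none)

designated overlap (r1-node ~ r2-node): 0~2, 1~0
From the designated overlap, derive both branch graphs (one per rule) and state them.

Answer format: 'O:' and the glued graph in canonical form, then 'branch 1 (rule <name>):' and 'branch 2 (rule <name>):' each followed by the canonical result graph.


O:
nodes: 0:p, 1:q, 2:p
edges: (0,1,x); (1,0,x); (1,0,y)
branch 1 (rule r1):
nodes: 0:p, 1:q, 2:p
edges: (0,1,x); (1,0,x)
branch 2 (rule r2):
nodes: 2:p
edges: (none)


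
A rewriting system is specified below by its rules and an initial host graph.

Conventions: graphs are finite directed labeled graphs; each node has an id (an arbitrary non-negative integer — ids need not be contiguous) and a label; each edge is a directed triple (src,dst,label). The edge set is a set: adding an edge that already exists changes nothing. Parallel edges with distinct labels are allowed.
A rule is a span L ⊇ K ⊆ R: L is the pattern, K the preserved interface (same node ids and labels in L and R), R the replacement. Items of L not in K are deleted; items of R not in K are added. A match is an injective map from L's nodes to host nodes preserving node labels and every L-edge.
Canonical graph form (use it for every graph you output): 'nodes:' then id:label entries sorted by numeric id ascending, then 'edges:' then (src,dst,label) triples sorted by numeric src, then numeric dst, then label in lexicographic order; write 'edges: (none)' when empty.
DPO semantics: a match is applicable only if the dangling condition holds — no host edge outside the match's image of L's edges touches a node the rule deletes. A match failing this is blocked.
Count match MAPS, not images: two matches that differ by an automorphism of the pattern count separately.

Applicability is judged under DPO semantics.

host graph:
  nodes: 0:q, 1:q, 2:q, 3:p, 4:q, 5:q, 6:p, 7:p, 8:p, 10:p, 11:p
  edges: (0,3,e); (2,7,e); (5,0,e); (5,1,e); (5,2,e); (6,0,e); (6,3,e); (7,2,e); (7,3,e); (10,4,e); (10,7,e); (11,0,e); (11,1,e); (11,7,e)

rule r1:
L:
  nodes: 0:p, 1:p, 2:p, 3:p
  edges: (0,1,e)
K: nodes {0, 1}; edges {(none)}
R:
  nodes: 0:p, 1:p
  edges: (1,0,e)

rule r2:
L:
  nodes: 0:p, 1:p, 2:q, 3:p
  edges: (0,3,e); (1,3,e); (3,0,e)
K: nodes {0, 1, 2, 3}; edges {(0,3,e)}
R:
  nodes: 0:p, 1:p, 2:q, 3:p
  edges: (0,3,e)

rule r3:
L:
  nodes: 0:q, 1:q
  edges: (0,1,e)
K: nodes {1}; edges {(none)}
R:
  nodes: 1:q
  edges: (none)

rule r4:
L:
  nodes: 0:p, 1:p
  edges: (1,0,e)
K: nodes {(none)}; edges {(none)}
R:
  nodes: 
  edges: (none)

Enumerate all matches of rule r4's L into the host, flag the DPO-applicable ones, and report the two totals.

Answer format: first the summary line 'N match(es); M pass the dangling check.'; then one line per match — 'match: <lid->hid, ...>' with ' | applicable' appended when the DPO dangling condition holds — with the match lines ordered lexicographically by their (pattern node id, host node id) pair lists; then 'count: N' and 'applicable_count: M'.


4 match(es); 0 pass the dangling check.
match: 0->3, 1->6
match: 0->3, 1->7
match: 0->7, 1->10
match: 0->7, 1->11
count: 4
applicable_count: 0


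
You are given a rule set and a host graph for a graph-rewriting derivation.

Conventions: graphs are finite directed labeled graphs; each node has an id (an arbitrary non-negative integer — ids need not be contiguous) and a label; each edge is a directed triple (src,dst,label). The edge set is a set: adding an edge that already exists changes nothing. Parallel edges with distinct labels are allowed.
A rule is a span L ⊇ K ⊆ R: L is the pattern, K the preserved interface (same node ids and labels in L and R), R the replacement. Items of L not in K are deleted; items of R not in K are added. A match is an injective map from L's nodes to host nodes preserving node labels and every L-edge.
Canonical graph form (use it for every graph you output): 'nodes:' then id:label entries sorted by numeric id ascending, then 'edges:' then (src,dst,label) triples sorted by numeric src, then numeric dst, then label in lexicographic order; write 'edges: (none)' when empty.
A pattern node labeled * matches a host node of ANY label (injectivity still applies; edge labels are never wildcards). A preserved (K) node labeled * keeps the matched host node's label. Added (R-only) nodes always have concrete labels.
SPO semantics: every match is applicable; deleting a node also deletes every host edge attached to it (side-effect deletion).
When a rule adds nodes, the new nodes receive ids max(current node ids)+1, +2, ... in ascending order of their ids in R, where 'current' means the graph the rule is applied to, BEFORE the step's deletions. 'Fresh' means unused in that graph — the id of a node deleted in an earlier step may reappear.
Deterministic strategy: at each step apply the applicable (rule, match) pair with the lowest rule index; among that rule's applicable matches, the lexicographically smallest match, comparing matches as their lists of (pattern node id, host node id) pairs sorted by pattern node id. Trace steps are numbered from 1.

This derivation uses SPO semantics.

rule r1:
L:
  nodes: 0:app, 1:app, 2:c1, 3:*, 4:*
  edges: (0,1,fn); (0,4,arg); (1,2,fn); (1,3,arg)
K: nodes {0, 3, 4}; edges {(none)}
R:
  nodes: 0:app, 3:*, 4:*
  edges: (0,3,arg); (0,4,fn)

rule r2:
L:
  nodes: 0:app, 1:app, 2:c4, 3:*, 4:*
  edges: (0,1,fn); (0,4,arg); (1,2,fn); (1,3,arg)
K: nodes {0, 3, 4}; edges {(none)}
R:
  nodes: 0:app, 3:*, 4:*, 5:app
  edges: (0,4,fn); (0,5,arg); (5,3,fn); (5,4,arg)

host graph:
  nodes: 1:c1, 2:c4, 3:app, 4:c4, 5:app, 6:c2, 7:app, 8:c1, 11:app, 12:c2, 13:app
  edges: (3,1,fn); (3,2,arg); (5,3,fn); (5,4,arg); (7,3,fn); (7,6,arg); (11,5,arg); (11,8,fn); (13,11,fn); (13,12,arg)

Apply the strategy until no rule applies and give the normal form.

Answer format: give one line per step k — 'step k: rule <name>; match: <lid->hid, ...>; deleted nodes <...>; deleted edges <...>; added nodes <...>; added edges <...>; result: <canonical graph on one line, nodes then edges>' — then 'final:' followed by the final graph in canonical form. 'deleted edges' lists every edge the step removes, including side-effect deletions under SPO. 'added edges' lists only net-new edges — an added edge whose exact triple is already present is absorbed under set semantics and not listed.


step 1: rule r1; match: 0->5, 1->3, 2->1, 3->2, 4->4; deleted nodes 1, 3; deleted edges (3,1,fn); (3,2,arg); (5,3,fn); (5,4,arg); (7,3,fn); added nodes (none); added edges (5,2,arg); (5,4,fn); result: nodes: 2:c4, 4:c4, 5:app, 6:c2, 7:app, 8:c1, 11:app, 12:c2, 13:app edges: (5,2,arg); (5,4,fn); (7,6,arg); (11,5,arg); (11,8,fn); (13,11,fn); (13,12,arg)
step 2: rule r1; match: 0->13, 1->11, 2->8, 3->5, 4->12; deleted nodes 8, 11; deleted edges (11,5,arg); (11,8,fn); (13,11,fn); (13,12,arg); added nodes (none); added edges (13,5,arg); (13,12,fn); result: nodes: 2:c4, 4:c4, 5:app, 6:c2, 7:app, 12:c2, 13:app edges: (5,2,arg); (5,4,fn); (7,6,arg); (13,5,arg); (13,12,fn)
final:
nodes: 2:c4, 4:c4, 5:app, 6:c2, 7:app, 12:c2, 13:app
edges: (5,2,arg); (5,4,fn); (7,6,arg); (13,5,arg); (13,12,fn)


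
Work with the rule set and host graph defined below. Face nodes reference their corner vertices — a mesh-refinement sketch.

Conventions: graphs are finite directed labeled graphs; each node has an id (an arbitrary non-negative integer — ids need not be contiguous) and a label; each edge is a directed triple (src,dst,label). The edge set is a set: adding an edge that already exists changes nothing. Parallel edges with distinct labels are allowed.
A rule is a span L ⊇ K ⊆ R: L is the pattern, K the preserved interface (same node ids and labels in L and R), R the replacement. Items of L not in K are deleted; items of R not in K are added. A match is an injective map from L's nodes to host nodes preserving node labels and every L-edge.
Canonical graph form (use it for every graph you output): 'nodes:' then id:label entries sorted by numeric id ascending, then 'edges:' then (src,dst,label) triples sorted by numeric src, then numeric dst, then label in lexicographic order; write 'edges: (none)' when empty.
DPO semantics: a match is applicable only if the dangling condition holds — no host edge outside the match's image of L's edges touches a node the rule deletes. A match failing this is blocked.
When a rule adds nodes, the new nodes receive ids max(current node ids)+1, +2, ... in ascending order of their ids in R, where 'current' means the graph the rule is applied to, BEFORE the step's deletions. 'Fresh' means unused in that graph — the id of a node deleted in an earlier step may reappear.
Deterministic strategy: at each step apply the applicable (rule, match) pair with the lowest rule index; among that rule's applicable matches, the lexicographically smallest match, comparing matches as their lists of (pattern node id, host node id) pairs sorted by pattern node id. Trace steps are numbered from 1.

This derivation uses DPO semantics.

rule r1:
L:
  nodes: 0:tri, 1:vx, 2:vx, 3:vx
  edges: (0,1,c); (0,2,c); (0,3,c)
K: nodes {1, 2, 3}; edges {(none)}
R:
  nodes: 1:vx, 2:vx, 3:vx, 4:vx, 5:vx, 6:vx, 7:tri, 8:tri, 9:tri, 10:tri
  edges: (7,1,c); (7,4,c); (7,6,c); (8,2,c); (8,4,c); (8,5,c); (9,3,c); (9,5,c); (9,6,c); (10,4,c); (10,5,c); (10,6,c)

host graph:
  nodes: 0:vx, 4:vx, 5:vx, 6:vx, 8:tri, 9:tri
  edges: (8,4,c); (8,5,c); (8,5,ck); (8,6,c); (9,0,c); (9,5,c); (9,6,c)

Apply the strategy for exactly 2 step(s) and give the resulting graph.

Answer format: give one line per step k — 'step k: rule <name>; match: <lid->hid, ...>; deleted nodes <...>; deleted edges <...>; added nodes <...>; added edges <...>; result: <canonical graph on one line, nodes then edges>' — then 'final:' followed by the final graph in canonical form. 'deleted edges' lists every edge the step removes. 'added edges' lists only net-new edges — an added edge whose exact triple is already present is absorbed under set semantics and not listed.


step 1: rule r1; match: 0->9, 1->0, 2->5, 3->6; deleted nodes 9; deleted edges (9,0,c); (9,5,c); (9,6,c); added nodes 10, 11, 12, 13, 14, 15, 16; added edges (13,0,c); (13,10,c); (13,12,c); (14,5,c); (14,10,c); (14,11,c); (15,6,c); (15,11,c); (15,12,c); (16,10,c); (16,11,c); (16,12,c); result: nodes: 0:vx, 4:vx, 5:vx, 6:vx, 8:tri, 10:vx, 11:vx, 12:vx, 13:tri, 14:tri, 15:tri, 16:tri edges: (8,4,c); (8,5,c); (8,5,ck); (8,6,c); (13,0,c); (13,10,c); (13,12,c); (14,5,c); (14,10,c); (14,11,c); (15,6,c); (15,11,c); (15,12,c); (16,10,c); (16,11,c); (16,12,c)
step 2: rule r1; match: 0->13, 1->0, 2->10, 3->12; deleted nodes 13; deleted edges (13,0,c); (13,10,c); (13,12,c); added nodes 17, 18, 19, 20, 21, 22, 23; added edges (20,0,c); (20,17,c); (20,19,c); (21,10,c); (21,17,c); (21,18,c); (22,12,c); (22,18,c); (22,19,c); (23,17,c); (23,18,c); (23,19,c); result: nodes: 0:vx, 4:vx, 5:vx, 6:vx, 8:tri, 10:vx, 11:vx, 12:vx, 14:tri, 15:tri, 16:tri, 17:vx, 18:vx, 19:vx, 20:tri, 21:tri, 22:tri, 23:tri edges: (8,4,c); (8,5,c); (8,5,ck); (8,6,c); (14,5,c); (14,10,c); (14,11,c); (15,6,c); (15,11,c); (15,12,c); (16,10,c); (16,11,c); (16,12,c); (20,0,c); (20,17,c); (20,19,c); (21,10,c); (21,17,c); (21,18,c); (22,12,c); (22,18,c); (22,19,c); (23,17,c); (23,18,c); (23,19,c)
final:
nodes: 0:vx, 4:vx, 5:vx, 6:vx, 8:tri, 10:vx, 11:vx, 12:vx, 14:tri, 15:tri, 16:tri, 17:vx, 18:vx, 19:vx, 20:tri, 21:tri, 22:tri, 23:tri
edges: (8,4,c); (8,5,c); (8,5,ck); (8,6,c); (14,5,c); (14,10,c); (14,11,c); (15,6,c); (15,11,c); (15,12,c); (16,10,c); (16,11,c); (16,12,c); (20,0,c); (20,17,c); (20,19,c); (21,10,c); (21,17,c); (21,18,c); (22,12,c); (22,18,c); (22,19,c); (23,17,c); (23,18,c); (23,19,c)


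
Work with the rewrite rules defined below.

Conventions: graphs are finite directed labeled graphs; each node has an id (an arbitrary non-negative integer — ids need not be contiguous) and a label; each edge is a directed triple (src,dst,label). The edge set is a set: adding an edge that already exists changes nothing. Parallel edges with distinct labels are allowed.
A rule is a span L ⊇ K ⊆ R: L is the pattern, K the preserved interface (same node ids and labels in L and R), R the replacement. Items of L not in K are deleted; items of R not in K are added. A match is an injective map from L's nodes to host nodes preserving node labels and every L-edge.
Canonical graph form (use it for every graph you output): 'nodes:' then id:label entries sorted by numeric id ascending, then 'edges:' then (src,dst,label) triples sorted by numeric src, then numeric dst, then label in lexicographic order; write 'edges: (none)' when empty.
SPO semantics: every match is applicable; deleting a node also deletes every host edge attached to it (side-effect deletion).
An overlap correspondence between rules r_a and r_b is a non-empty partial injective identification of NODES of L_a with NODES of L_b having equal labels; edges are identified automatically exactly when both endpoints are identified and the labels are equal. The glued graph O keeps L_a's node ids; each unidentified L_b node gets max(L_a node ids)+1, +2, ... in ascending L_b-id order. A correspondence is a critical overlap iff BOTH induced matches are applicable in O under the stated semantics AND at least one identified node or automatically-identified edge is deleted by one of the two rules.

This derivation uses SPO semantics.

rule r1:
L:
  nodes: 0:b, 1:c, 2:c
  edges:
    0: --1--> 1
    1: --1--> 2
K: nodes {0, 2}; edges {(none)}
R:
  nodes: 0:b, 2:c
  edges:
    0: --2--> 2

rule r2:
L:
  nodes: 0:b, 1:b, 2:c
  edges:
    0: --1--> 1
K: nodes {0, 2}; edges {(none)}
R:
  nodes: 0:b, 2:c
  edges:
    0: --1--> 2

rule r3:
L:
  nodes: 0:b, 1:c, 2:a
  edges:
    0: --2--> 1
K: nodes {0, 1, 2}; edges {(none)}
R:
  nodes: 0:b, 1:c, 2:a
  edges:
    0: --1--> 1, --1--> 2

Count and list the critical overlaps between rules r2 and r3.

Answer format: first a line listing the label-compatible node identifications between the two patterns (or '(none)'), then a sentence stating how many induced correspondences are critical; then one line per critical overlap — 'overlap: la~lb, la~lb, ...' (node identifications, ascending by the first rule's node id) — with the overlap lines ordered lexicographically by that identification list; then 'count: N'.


label-compatible node identifications between L(r2) and L(r3): 0~0, 1~0, 2~1
2 of the induced correspondences are critical overlaps of r2 and r3.
overlap: 1~0
overlap: 1~0, 2~1
count: 2


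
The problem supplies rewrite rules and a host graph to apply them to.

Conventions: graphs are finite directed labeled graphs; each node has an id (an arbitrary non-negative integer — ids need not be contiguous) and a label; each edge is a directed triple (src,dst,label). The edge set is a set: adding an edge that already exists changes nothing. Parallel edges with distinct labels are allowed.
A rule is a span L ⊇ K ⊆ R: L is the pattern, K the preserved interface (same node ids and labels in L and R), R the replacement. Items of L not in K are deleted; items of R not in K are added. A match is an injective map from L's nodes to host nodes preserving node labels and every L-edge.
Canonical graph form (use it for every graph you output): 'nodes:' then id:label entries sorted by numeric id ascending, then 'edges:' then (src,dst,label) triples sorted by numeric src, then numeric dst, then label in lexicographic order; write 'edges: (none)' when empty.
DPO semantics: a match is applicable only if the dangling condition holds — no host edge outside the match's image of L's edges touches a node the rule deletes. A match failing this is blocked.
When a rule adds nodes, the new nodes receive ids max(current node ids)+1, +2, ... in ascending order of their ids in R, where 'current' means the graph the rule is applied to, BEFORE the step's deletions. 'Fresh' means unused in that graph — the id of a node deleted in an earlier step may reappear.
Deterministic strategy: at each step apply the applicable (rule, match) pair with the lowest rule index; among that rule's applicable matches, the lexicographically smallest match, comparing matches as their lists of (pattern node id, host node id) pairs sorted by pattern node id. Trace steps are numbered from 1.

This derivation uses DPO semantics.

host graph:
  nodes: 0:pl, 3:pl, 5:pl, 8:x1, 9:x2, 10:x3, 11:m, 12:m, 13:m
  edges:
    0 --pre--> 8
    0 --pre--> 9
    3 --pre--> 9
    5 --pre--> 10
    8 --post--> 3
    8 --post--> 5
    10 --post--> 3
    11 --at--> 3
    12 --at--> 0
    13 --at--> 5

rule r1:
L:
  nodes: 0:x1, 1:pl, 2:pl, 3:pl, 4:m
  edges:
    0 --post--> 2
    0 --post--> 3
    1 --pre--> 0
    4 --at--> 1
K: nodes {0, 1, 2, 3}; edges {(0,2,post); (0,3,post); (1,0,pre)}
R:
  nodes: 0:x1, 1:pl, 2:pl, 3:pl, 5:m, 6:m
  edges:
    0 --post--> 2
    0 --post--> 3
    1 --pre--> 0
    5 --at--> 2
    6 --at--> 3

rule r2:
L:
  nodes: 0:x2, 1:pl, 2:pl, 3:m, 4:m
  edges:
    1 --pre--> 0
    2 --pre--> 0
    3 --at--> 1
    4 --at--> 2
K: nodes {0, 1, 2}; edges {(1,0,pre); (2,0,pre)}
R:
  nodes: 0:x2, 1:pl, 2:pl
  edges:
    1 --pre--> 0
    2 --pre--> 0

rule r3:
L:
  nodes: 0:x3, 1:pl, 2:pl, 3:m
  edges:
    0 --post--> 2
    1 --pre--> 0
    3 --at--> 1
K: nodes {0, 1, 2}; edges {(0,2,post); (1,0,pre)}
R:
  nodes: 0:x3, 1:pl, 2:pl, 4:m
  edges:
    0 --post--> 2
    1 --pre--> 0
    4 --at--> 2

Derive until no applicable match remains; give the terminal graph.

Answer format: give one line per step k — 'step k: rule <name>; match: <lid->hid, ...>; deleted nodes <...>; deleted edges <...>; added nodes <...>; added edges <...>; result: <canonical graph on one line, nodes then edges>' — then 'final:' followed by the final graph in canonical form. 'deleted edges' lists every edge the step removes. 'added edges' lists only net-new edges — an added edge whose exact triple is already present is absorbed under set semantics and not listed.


step 1: rule r1; match: 0->8, 1->0, 2->3, 3->5, 4->12; deleted nodes 12; deleted edges (12,0,at); added nodes 14, 15; added edges (14,3,at); (15,5,at); result: nodes: 0:pl, 3:pl, 5:pl, 8:x1, 9:x2, 10:x3, 11:m, 13:m, 14:m, 15:m edges: (0,8,pre); (0,9,pre); (3,9,pre); (5,10,pre); (8,3,post); (8,5,post); (10,3,post); (11,3,at); (13,5,at); (14,3,at); (15,5,at)
step 2: rule r3; match: 0->10, 1->5, 2->3, 3->13; deleted nodes 13; deleted edges (13,5,at); added nodes 16; added edges (16,3,at); result: nodes: 0:pl, 3:pl, 5:pl, 8:x1, 9:x2, 10:x3, 11:m, 14:m, 15:m, 16:m edges: (0,8,pre); (0,9,pre); (3,9,pre); (5,10,pre); (8,3,post); (8,5,post); (10,3,post); (11,3,at); (14,3,at); (15,5,at); (16,3,at)
step 3: rule r3; match: 0->10, 1->5, 2->3, 3->15; deleted nodes 15; deleted edges (15,5,at); added nodes 17; added edges (17,3,at); result: nodes: 0:pl, 3:pl, 5:pl, 8:x1, 9:x2, 10:x3, 11:m, 14:m, 16:m, 17:m edges: (0,8,pre); (0,9,pre); (3,9,pre); (5,10,pre); (8,3,post); (8,5,post); (10,3,post); (11,3,at); (14,3,at); (16,3,at); (17,3,at)
final:
nodes: 0:pl, 3:pl, 5:pl, 8:x1, 9:x2, 10:x3, 11:m, 14:m, 16:m, 17:m
edges: (0,8,pre); (0,9,pre); (3,9,pre); (5,10,pre); (8,3,post); (8,5,post); (10,3,post); (11,3,at); (14,3,at); (16,3,at); (17,3,at)


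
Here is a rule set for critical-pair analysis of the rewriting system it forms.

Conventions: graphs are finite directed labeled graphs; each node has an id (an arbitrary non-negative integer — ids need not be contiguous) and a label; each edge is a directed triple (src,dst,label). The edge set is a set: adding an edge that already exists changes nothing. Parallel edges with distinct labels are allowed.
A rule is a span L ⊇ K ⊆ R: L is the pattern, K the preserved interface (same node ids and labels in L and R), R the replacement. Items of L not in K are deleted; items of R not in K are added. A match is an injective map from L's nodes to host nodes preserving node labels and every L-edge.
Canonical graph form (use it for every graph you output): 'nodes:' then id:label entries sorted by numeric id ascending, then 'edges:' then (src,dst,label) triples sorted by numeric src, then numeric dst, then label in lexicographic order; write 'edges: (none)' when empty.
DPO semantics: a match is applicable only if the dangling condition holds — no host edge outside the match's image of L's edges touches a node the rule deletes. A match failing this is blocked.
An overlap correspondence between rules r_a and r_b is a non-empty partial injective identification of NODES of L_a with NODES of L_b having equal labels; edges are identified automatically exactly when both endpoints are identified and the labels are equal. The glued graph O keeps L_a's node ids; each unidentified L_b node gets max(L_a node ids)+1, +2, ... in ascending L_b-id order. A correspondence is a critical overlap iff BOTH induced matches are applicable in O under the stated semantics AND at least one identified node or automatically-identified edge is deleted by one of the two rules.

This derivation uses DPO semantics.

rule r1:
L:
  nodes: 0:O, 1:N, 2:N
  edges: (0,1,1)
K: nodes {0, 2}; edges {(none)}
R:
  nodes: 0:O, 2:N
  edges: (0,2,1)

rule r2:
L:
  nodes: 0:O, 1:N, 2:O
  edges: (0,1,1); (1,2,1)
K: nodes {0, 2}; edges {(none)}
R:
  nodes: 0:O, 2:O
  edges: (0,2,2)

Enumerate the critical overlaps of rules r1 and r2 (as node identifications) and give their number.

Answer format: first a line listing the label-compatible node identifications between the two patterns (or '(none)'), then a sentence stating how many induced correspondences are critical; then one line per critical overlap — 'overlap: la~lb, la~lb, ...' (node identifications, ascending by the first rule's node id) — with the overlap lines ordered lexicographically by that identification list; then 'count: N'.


label-compatible node identifications between L(r1) and L(r2): 0~0, 0~2, 1~1, 2~1
3 of the induced correspondences are critical overlaps of r1 and r2.
overlap: 0~0, 2~1
overlap: 0~2, 2~1
overlap: 2~1
count: 3
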